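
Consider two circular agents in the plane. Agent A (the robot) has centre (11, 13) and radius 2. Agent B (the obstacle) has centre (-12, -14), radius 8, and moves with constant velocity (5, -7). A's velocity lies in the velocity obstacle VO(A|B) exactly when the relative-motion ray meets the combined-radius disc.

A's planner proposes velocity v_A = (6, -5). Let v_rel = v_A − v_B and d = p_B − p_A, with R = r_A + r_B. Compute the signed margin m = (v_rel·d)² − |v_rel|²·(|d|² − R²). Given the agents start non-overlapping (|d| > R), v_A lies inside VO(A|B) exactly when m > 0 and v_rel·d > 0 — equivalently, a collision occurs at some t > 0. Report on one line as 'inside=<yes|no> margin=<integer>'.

d = (-23, -27),  |d|² = 1258;  R = 2+8 = 10,  c = 1258−10² = 1158
v_rel = (1, 2),  |v_rel|² = 5;  v_rel·d = (1)·(-23) + (2)·(-27) = -77
5·t² + 154·t + 1158 = 0  ⇒  m = (-77)² − 5·1158 = 139
m = 139 > 0,  v_rel·d = -77 < 0  ⇒  outside

inside=no margin=139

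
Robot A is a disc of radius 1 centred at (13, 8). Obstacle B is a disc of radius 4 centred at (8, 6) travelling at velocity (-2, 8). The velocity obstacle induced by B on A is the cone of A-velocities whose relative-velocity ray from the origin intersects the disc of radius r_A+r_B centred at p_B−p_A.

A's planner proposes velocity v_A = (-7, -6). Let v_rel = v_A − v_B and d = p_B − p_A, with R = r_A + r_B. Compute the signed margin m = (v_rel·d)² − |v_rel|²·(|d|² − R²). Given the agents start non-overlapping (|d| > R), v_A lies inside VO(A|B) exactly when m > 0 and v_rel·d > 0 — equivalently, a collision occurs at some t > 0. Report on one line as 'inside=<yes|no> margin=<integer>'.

d = (-5, -2),  |d|² = 29;  R = 1+4 = 5,  c = 29−5² = 4
v_rel = (-5, -14),  |v_rel|² = 221;  v_rel·d = (-5)·(-5) + (-14)·(-2) = 53
221·t² − 106·t + 4 = 0  ⇒  m = 53² − 221·4 = 1925
m = 1925 > 0,  v_rel·d = 53 > 0  ⇒  inside

inside=yes margin=1925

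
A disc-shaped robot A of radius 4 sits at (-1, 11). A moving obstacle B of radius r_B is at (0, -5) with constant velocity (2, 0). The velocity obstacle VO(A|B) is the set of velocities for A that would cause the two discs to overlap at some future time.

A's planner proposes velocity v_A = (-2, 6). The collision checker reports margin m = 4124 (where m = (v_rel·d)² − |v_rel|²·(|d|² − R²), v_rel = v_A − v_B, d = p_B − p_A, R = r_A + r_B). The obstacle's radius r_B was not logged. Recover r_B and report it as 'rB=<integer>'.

m = 4124
d = (1, -16);  v_rel = (-4, 6),  |v_rel|² = 52
v_rel×d = (-4)·(-16) − (6)·(1) = 58
since m = R²·52 − 58²:  R² = (3364 + 4124) / 52 = 144
R = √144 = 12  ⇒  r_B = 12 − 4 = 8

rB=8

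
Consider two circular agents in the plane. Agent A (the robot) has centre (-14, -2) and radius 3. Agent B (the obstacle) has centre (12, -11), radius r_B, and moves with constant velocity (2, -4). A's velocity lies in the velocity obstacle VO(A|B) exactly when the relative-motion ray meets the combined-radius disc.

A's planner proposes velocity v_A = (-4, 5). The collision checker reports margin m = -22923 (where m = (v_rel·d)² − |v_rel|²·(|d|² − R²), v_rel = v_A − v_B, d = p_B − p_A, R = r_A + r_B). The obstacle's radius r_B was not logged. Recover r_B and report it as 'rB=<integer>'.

m = -22923
d = (26, -9);  v_rel = (-6, 9),  |v_rel|² = 117
v_rel×d = (-6)·(-9) − (9)·(26) = -180
since m = R²·117 − (-180)²:  R² = (32400 + -22923) / 117 = 81
R = √81 = 9  ⇒  r_B = 9 − 3 = 6

rB=6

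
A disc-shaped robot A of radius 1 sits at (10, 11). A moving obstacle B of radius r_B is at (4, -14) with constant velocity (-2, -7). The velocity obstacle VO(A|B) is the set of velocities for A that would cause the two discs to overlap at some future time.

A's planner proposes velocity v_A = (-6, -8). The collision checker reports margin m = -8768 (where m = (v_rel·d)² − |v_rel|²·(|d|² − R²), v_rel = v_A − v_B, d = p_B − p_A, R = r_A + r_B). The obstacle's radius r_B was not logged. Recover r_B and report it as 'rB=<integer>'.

m = -8768
d = (-6, -25);  v_rel = (-4, -1),  |v_rel|² = 17
v_rel×d = (-4)·(-25) − (-1)·(-6) = 94
since m = R²·17 − 94²:  R² = (8836 + -8768) / 17 = 4
R = √4 = 2  ⇒  r_B = 2 − 1 = 1

rB=1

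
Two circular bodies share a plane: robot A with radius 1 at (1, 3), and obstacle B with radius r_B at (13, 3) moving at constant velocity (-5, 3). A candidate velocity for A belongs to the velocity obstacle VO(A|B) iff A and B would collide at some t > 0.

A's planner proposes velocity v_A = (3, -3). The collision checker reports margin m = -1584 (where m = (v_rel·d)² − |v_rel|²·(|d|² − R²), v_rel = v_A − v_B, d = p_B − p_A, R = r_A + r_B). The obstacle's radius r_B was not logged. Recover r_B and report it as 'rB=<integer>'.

m = -1584
d = (12, 0);  v_rel = (8, -6),  |v_rel|² = 100
v_rel×d = (8)·(0) − (-6)·(12) = 72
since m = R²·100 − 72²:  R² = (5184 + -1584) / 100 = 36
R = √36 = 6  ⇒  r_B = 6 − 1 = 5

rB=5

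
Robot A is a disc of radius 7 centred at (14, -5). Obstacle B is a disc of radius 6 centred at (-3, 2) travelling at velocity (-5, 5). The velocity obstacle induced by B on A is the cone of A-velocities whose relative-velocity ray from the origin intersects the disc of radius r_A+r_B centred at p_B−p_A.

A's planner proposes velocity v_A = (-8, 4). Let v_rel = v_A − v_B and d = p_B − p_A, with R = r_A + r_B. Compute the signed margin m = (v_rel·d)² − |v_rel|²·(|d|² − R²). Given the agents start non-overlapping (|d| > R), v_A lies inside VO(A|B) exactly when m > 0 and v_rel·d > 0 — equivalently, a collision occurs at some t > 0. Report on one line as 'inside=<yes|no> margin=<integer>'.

d = (-17, 7),  |d|² = 338;  R = 7+6 = 13,  c = 338−13² = 169
v_rel = (-3, -1),  |v_rel|² = 10;  v_rel·d = (-3)·(-17) + (-1)·(7) = 44
10·t² − 88·t + 169 = 0  ⇒  m = 44² − 10·169 = 246
m = 246 > 0,  v_rel·d = 44 > 0  ⇒  inside

inside=yes margin=246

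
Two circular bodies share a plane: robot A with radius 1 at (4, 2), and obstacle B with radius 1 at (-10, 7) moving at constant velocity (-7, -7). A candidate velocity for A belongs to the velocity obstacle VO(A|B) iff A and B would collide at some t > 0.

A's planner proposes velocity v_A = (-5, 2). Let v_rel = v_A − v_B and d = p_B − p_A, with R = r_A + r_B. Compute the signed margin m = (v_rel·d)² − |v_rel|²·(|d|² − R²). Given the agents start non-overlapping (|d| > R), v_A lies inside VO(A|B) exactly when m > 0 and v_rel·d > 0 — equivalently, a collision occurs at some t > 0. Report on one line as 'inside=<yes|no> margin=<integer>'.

d = (-14, 5),  |d|² = 221;  R = 1+1 = 2,  c = 221−2² = 217
v_rel = (2, 9),  |v_rel|² = 85;  v_rel·d = (2)·(-14) + (9)·(5) = 17
85·t² − 34·t + 217 = 0  ⇒  m = 17² − 85·217 = -18156
m = -18156 < 0,  v_rel·d = 17 > 0  ⇒  outside

inside=no margin=-18156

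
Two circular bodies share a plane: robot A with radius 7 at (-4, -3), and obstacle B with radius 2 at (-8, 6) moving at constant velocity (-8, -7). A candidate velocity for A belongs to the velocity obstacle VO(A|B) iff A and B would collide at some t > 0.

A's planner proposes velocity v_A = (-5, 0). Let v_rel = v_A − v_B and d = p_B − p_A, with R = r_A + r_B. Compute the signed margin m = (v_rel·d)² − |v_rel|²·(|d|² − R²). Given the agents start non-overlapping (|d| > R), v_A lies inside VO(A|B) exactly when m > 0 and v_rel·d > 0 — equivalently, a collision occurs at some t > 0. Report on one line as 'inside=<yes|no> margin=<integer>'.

d = (-4, 9),  |d|² = 97;  R = 7+2 = 9,  c = 97−9² = 16
v_rel = (3, 7),  |v_rel|² = 58;  v_rel·d = (3)·(-4) + (7)·(9) = 51
58·t² − 102·t + 16 = 0  ⇒  m = 51² − 58·16 = 1673
m = 1673 > 0,  v_rel·d = 51 > 0  ⇒  inside

inside=yes margin=1673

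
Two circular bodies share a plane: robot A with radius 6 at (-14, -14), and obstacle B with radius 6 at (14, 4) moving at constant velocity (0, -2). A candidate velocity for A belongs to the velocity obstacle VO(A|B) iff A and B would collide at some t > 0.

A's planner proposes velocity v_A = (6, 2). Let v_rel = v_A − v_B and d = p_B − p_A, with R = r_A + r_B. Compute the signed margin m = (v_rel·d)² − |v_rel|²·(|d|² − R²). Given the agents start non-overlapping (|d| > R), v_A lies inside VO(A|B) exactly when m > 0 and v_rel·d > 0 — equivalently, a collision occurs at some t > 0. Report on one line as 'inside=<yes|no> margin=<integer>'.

d = (28, 18),  |d|² = 1108;  R = 6+6 = 12,  c = 1108−12² = 964
v_rel = (6, 4),  |v_rel|² = 52;  v_rel·d = (6)·(28) + (4)·(18) = 240
52·t² − 480·t + 964 = 0  ⇒  m = 240² − 52·964 = 7472
m = 7472 > 0,  v_rel·d = 240 > 0  ⇒  inside

inside=yes margin=7472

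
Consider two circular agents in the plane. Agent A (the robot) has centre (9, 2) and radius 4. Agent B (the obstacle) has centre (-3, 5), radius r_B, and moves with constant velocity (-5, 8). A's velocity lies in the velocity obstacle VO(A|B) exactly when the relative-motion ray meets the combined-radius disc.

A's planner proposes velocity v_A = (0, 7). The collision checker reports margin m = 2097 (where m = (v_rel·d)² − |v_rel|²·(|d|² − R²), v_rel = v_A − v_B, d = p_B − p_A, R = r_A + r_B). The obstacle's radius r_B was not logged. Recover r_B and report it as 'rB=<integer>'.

m = 2097
d = (-12, 3);  v_rel = (5, -1),  |v_rel|² = 26
v_rel×d = (5)·(3) − (-1)·(-12) = 3
since m = R²·26 − 3²:  R² = (9 + 2097) / 26 = 81
R = √81 = 9  ⇒  r_B = 9 − 4 = 5

rB=5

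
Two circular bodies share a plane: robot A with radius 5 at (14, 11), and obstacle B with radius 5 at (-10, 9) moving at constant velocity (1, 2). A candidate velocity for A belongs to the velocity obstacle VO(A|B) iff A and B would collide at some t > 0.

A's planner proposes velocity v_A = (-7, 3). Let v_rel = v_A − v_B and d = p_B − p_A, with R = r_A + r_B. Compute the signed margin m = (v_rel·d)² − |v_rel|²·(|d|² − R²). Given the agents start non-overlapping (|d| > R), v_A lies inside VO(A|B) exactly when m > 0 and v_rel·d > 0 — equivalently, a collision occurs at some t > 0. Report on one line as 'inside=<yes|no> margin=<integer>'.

d = (-24, -2),  |d|² = 580;  R = 5+5 = 10,  c = 580−10² = 480
v_rel = (-8, 1),  |v_rel|² = 65;  v_rel·d = (-8)·(-24) + (1)·(-2) = 190
65·t² − 380·t + 480 = 0  ⇒  m = 190² − 65·480 = 4900
m = 4900 > 0,  v_rel·d = 190 > 0  ⇒  inside

inside=yes margin=4900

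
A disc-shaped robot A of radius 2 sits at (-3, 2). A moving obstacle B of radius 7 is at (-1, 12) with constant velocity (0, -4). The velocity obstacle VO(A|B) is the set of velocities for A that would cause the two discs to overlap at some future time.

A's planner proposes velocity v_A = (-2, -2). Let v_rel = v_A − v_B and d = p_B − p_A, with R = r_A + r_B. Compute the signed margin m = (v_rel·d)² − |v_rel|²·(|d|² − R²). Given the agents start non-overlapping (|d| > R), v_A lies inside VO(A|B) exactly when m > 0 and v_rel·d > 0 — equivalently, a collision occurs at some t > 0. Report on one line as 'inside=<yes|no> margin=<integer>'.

d = (2, 10),  |d|² = 104;  R = 2+7 = 9,  c = 104−9² = 23
v_rel = (-2, 2),  |v_rel|² = 8;  v_rel·d = (-2)·(2) + (2)·(10) = 16
8·t² − 32·t + 23 = 0  ⇒  m = 16² − 8·23 = 72
m = 72 > 0,  v_rel·d = 16 > 0  ⇒  inside

inside=yes margin=72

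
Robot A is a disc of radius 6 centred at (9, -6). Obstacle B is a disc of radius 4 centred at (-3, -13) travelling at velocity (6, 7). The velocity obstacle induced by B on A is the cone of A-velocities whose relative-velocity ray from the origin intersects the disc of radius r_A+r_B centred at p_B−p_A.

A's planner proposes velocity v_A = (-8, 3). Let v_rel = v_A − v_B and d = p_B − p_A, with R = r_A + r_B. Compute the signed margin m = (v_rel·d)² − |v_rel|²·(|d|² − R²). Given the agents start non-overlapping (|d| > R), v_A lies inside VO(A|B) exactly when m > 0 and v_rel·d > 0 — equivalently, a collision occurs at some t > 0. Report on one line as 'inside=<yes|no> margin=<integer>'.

d = (-12, -7),  |d|² = 193;  R = 6+4 = 10,  c = 193−10² = 93
v_rel = (-14, -4),  |v_rel|² = 212;  v_rel·d = (-14)·(-12) + (-4)·(-7) = 196
212·t² − 392·t + 93 = 0  ⇒  m = 196² − 212·93 = 18700
m = 18700 > 0,  v_rel·d = 196 > 0  ⇒  inside

inside=yes margin=18700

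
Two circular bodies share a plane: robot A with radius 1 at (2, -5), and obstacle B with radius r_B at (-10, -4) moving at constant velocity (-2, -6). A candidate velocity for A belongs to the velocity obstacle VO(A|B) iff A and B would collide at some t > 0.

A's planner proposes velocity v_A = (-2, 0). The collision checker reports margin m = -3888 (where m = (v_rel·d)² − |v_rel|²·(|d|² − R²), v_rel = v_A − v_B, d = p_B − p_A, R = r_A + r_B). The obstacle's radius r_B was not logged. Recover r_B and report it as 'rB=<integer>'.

m = -3888
d = (-12, 1);  v_rel = (0, 6),  |v_rel|² = 36
v_rel×d = (0)·(1) − (6)·(-12) = 72
since m = R²·36 − 72²:  R² = (5184 + -3888) / 36 = 36
R = √36 = 6  ⇒  r_B = 6 − 1 = 5

rB=5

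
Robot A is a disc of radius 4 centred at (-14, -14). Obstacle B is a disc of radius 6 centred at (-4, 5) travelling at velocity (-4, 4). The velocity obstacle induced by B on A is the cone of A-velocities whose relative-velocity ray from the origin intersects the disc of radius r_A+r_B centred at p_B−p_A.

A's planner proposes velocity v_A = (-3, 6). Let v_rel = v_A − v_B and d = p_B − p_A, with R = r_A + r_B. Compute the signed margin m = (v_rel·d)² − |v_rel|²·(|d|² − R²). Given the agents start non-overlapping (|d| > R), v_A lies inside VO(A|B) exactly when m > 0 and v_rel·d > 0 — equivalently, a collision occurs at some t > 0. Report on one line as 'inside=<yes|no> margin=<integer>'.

d = (10, 19),  |d|² = 461;  R = 4+6 = 10,  c = 461−10² = 361
v_rel = (1, 2),  |v_rel|² = 5;  v_rel·d = (1)·(10) + (2)·(19) = 48
5·t² − 96·t + 361 = 0  ⇒  m = 48² − 5·361 = 499
m = 499 > 0,  v_rel·d = 48 > 0  ⇒  inside

inside=yes margin=499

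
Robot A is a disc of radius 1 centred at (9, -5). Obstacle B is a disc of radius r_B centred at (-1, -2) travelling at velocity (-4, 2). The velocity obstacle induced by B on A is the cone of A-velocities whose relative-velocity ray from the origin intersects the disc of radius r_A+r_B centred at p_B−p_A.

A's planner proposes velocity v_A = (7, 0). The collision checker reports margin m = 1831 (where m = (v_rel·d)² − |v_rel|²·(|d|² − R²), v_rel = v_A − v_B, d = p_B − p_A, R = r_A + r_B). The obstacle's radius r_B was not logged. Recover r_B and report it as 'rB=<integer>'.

m = 1831
d = (-10, 3);  v_rel = (11, -2),  |v_rel|² = 125
v_rel×d = (11)·(3) − (-2)·(-10) = 13
since m = R²·125 − 13²:  R² = (169 + 1831) / 125 = 16
R = √16 = 4  ⇒  r_B = 4 − 1 = 3

rB=3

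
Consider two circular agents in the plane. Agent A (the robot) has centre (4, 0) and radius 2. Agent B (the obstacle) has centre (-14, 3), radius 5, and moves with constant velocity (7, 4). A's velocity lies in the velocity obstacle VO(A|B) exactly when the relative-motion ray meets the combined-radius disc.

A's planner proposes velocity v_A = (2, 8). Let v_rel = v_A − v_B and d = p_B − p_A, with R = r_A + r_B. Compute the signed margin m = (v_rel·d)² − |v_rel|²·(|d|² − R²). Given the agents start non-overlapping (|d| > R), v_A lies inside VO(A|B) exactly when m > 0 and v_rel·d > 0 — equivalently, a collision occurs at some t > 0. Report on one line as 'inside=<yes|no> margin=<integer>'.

d = (-18, 3),  |d|² = 333;  R = 2+5 = 7,  c = 333−7² = 284
v_rel = (-5, 4),  |v_rel|² = 41;  v_rel·d = (-5)·(-18) + (4)·(3) = 102
41·t² − 204·t + 284 = 0  ⇒  m = 102² − 41·284 = -1240
m = -1240 < 0,  v_rel·d = 102 > 0  ⇒  outside

inside=no margin=-1240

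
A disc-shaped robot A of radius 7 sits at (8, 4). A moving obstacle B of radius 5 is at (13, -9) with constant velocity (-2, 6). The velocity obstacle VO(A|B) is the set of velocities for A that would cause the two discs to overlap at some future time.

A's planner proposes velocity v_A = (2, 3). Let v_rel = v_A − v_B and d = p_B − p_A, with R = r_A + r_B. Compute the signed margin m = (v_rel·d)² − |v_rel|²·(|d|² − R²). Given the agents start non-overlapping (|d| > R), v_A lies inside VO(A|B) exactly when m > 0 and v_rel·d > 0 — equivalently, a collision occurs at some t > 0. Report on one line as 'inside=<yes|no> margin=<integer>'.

d = (5, -13),  |d|² = 194;  R = 7+5 = 12,  c = 194−12² = 50
v_rel = (4, -3),  |v_rel|² = 25;  v_rel·d = (4)·(5) + (-3)·(-13) = 59
25·t² − 118·t + 50 = 0  ⇒  m = 59² − 25·50 = 2231
m = 2231 > 0,  v_rel·d = 59 > 0  ⇒  inside

inside=yes margin=2231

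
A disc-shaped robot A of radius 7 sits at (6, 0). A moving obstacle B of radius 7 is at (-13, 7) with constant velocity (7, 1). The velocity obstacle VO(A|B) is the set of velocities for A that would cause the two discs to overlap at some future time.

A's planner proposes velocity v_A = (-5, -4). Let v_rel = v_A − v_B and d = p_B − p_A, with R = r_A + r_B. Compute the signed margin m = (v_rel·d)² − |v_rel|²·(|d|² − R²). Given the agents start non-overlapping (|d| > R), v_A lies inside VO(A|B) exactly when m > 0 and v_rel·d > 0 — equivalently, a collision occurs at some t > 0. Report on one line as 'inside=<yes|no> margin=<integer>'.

d = (-19, 7),  |d|² = 410;  R = 7+7 = 14,  c = 410−14² = 214
v_rel = (-12, -5),  |v_rel|² = 169;  v_rel·d = (-12)·(-19) + (-5)·(7) = 193
169·t² − 386·t + 214 = 0  ⇒  m = 193² − 169·214 = 1083
m = 1083 > 0,  v_rel·d = 193 > 0  ⇒  inside

inside=yes margin=1083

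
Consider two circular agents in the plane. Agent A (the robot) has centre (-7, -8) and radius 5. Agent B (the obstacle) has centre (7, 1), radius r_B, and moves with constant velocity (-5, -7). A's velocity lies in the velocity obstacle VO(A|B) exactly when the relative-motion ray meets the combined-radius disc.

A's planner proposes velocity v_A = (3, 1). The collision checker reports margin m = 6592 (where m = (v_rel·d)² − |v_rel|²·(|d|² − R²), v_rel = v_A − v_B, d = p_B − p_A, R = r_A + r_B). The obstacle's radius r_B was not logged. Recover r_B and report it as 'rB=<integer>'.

m = 6592
d = (14, 9);  v_rel = (8, 8),  |v_rel|² = 128
v_rel×d = (8)·(9) − (8)·(14) = -40
since m = R²·128 − (-40)²:  R² = (1600 + 6592) / 128 = 64
R = √64 = 8  ⇒  r_B = 8 − 5 = 3

rB=3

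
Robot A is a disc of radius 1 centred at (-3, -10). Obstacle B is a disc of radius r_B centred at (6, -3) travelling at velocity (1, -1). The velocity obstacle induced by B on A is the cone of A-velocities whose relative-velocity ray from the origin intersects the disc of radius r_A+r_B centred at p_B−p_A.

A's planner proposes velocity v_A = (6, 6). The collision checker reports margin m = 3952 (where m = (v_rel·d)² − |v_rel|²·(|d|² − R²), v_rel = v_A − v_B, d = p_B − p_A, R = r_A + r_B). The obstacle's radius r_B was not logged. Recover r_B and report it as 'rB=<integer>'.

m = 3952
d = (9, 7);  v_rel = (5, 7),  |v_rel|² = 74
v_rel×d = (5)·(7) − (7)·(9) = -28
since m = R²·74 − (-28)²:  R² = (784 + 3952) / 74 = 64
R = √64 = 8  ⇒  r_B = 8 − 1 = 7

rB=7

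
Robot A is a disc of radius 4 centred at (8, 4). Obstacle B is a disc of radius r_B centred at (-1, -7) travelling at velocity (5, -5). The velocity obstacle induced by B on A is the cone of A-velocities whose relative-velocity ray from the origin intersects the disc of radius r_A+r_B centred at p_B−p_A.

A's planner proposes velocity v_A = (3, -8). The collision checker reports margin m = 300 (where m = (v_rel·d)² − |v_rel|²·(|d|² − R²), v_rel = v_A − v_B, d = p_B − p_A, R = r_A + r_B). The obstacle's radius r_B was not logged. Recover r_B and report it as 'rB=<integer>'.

m = 300
d = (-9, -11);  v_rel = (-2, -3),  |v_rel|² = 13
v_rel×d = (-2)·(-11) − (-3)·(-9) = -5
since m = R²·13 − (-5)²:  R² = (25 + 300) / 13 = 25
R = √25 = 5  ⇒  r_B = 5 − 4 = 1

rB=1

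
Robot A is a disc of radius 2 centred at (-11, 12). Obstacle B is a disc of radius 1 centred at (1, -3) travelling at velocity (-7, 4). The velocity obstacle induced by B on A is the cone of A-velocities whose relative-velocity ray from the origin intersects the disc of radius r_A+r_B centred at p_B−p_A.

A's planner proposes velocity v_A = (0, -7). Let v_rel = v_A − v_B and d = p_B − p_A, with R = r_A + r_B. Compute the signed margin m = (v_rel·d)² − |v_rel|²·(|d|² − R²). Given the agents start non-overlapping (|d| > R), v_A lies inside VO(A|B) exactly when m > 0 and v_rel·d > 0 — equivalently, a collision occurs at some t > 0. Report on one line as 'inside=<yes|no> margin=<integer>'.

d = (12, -15),  |d|² = 369;  R = 2+1 = 3,  c = 369−3² = 360
v_rel = (7, -11),  |v_rel|² = 170;  v_rel·d = (7)·(12) + (-11)·(-15) = 249
170·t² − 498·t + 360 = 0  ⇒  m = 249² − 170·360 = 801
m = 801 > 0,  v_rel·d = 249 > 0  ⇒  inside

inside=yes margin=801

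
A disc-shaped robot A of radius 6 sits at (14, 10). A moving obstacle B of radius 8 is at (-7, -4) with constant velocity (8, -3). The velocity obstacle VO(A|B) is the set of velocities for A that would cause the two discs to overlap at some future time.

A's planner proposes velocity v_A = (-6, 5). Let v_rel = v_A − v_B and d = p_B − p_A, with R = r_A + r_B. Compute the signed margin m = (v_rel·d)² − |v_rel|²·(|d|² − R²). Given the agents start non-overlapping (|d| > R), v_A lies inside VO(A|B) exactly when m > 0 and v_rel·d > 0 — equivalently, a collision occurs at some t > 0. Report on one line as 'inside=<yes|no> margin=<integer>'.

d = (-21, -14),  |d|² = 637;  R = 6+8 = 14,  c = 637−14² = 441
v_rel = (-14, 8),  |v_rel|² = 260;  v_rel·d = (-14)·(-21) + (8)·(-14) = 182
260·t² − 364·t + 441 = 0  ⇒  m = 182² − 260·441 = -81536
m = -81536 < 0,  v_rel·d = 182 > 0  ⇒  outside

inside=no margin=-81536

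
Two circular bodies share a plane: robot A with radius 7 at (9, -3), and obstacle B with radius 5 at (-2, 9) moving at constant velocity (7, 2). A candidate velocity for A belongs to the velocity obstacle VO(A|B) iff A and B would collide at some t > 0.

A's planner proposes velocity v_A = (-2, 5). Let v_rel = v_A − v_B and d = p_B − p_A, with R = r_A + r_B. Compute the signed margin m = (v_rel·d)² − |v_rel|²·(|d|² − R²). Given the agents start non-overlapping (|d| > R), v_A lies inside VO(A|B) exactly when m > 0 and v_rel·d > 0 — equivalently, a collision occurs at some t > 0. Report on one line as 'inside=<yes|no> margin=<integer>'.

d = (-11, 12),  |d|² = 265;  R = 7+5 = 12,  c = 265−12² = 121
v_rel = (-9, 3),  |v_rel|² = 90;  v_rel·d = (-9)·(-11) + (3)·(12) = 135
90·t² − 270·t + 121 = 0  ⇒  m = 135² − 90·121 = 7335
m = 7335 > 0,  v_rel·d = 135 > 0  ⇒  inside

inside=yes margin=7335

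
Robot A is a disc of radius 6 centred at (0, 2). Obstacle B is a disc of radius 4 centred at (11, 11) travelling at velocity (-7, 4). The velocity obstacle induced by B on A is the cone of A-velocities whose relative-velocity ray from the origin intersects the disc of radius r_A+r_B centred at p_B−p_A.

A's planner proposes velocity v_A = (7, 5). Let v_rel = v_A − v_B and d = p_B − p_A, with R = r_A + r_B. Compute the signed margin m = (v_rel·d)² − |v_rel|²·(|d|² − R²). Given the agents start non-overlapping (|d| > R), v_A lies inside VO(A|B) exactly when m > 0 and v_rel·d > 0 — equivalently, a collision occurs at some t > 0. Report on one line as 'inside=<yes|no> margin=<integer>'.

d = (11, 9),  |d|² = 202;  R = 6+4 = 10,  c = 202−10² = 102
v_rel = (14, 1),  |v_rel|² = 197;  v_rel·d = (14)·(11) + (1)·(9) = 163
197·t² − 326·t + 102 = 0  ⇒  m = 163² − 197·102 = 6475
m = 6475 > 0,  v_rel·d = 163 > 0  ⇒  inside

inside=yes margin=6475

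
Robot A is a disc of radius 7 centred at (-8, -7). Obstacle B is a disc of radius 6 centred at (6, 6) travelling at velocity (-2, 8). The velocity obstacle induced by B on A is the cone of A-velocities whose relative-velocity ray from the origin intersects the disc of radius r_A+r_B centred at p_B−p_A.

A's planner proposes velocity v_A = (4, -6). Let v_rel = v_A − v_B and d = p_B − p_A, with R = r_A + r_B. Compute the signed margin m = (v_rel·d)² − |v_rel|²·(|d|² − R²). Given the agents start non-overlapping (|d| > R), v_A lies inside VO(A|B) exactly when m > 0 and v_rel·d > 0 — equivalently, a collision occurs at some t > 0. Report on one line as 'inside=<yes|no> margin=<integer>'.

d = (14, 13),  |d|² = 365;  R = 7+6 = 13,  c = 365−13² = 196
v_rel = (6, -14),  |v_rel|² = 232;  v_rel·d = (6)·(14) + (-14)·(13) = -98
232·t² + 196·t + 196 = 0  ⇒  m = (-98)² − 232·196 = -35868
m = -35868 < 0,  v_rel·d = -98 < 0  ⇒  outside

inside=no margin=-35868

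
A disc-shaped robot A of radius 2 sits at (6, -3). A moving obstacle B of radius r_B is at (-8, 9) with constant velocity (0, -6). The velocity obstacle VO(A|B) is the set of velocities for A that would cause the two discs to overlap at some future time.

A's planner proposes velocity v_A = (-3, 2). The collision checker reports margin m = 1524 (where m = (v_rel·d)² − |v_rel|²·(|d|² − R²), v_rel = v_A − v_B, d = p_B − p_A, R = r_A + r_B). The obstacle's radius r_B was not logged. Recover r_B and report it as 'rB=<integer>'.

m = 1524
d = (-14, 12);  v_rel = (-3, 8),  |v_rel|² = 73
v_rel×d = (-3)·(12) − (8)·(-14) = 76
since m = R²·73 − 76²:  R² = (5776 + 1524) / 73 = 100
R = √100 = 10  ⇒  r_B = 10 − 2 = 8

rB=8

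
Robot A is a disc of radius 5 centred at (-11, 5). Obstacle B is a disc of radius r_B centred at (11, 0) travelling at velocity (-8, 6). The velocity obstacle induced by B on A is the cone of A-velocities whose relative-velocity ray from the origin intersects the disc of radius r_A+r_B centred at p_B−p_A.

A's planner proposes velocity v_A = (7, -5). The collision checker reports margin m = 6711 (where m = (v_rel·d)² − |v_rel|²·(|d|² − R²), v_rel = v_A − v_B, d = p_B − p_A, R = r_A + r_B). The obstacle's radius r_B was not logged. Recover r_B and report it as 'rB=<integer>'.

m = 6711
d = (22, -5);  v_rel = (15, -11),  |v_rel|² = 346
v_rel×d = (15)·(-5) − (-11)·(22) = 167
since m = R²·346 − 167²:  R² = (27889 + 6711) / 346 = 100
R = √100 = 10  ⇒  r_B = 10 − 5 = 5

rB=5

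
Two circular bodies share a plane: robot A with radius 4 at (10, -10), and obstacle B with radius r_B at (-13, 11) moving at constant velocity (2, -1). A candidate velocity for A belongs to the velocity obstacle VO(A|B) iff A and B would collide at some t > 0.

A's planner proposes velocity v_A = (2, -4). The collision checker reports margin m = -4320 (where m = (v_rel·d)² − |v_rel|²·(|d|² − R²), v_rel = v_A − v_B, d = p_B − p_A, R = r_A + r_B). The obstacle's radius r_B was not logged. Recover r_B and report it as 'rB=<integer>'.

m = -4320
d = (-23, 21);  v_rel = (0, -3),  |v_rel|² = 9
v_rel×d = (0)·(21) − (-3)·(-23) = -69
since m = R²·9 − (-69)²:  R² = (4761 + -4320) / 9 = 49
R = √49 = 7  ⇒  r_B = 7 − 4 = 3

rB=3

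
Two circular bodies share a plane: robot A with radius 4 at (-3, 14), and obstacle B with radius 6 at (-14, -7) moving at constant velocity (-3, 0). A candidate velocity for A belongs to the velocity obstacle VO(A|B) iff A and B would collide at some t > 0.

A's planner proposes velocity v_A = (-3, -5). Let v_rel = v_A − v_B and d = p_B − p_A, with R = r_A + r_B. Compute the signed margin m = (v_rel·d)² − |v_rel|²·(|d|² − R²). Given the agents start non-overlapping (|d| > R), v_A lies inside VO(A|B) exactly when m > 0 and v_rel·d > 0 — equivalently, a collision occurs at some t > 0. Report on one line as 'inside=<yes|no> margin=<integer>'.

d = (-11, -21),  |d|² = 562;  R = 4+6 = 10,  c = 562−10² = 462
v_rel = (0, -5),  |v_rel|² = 25;  v_rel·d = (0)·(-11) + (-5)·(-21) = 105
25·t² − 210·t + 462 = 0  ⇒  m = 105² − 25·462 = -525
m = -525 < 0,  v_rel·d = 105 > 0  ⇒  outside

inside=no margin=-525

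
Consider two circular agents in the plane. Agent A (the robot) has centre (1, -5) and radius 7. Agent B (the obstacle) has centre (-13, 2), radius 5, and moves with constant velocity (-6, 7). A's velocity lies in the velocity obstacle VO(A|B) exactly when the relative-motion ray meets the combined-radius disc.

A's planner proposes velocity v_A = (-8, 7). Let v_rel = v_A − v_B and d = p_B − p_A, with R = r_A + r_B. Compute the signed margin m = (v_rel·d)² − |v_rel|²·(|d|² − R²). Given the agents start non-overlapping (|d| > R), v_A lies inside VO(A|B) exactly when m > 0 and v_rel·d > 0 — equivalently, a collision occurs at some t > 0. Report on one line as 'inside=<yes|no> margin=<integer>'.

d = (-14, 7),  |d|² = 245;  R = 7+5 = 12,  c = 245−12² = 101
v_rel = (-2, 0),  |v_rel|² = 4;  v_rel·d = (-2)·(-14) + (0)·(7) = 28
4·t² − 56·t + 101 = 0  ⇒  m = 28² − 4·101 = 380
m = 380 > 0,  v_rel·d = 28 > 0  ⇒  inside

inside=yes margin=380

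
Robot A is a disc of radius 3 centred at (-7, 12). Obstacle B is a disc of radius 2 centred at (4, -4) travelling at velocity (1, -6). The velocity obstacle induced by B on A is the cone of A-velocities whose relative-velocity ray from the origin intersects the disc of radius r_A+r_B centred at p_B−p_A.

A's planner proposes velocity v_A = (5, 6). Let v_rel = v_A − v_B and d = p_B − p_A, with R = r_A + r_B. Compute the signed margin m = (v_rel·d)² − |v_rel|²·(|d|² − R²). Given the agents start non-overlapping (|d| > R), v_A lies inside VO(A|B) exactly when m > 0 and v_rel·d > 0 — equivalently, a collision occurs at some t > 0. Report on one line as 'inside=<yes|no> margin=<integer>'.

d = (11, -16),  |d|² = 377;  R = 3+2 = 5,  c = 377−5² = 352
v_rel = (4, 12),  |v_rel|² = 160;  v_rel·d = (4)·(11) + (12)·(-16) = -148
160·t² + 296·t + 352 = 0  ⇒  m = (-148)² − 160·352 = -34416
m = -34416 < 0,  v_rel·d = -148 < 0  ⇒  outside

inside=no margin=-34416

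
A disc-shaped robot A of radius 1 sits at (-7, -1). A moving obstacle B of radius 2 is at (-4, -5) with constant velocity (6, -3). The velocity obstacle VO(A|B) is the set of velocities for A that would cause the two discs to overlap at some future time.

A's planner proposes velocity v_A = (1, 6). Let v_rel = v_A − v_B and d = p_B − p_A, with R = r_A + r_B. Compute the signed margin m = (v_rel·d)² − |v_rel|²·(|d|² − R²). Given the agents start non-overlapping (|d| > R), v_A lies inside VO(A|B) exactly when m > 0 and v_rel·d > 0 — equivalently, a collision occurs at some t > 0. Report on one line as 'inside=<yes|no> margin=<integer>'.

d = (3, -4),  |d|² = 25;  R = 1+2 = 3,  c = 25−3² = 16
v_rel = (-5, 9),  |v_rel|² = 106;  v_rel·d = (-5)·(3) + (9)·(-4) = -51
106·t² + 102·t + 16 = 0  ⇒  m = (-51)² − 106·16 = 905
m = 905 > 0,  v_rel·d = -51 < 0  ⇒  outside

inside=no margin=905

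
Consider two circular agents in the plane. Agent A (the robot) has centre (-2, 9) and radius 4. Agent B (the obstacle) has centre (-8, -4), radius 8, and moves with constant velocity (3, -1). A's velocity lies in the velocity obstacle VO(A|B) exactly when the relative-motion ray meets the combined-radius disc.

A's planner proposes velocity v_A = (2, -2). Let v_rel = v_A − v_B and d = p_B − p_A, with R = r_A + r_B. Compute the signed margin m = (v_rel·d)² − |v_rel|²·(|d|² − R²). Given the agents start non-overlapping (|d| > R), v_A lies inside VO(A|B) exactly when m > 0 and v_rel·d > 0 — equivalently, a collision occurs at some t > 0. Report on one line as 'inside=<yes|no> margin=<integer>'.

d = (-6, -13),  |d|² = 205;  R = 4+8 = 12,  c = 205−12² = 61
v_rel = (-1, -1),  |v_rel|² = 2;  v_rel·d = (-1)·(-6) + (-1)·(-13) = 19
2·t² − 38·t + 61 = 0  ⇒  m = 19² − 2·61 = 239
m = 239 > 0,  v_rel·d = 19 > 0  ⇒  inside

inside=yes margin=239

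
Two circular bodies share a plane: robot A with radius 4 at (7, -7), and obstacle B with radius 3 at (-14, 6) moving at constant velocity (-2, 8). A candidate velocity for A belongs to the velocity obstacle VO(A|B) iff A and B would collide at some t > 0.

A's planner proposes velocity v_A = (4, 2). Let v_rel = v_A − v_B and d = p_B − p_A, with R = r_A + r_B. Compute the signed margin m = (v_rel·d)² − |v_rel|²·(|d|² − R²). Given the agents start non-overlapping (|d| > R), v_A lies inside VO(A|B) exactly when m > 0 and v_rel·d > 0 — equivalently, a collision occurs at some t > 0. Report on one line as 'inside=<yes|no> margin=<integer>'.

d = (-21, 13),  |d|² = 610;  R = 4+3 = 7,  c = 610−7² = 561
v_rel = (6, -6),  |v_rel|² = 72;  v_rel·d = (6)·(-21) + (-6)·(13) = -204
72·t² + 408·t + 561 = 0  ⇒  m = (-204)² − 72·561 = 1224
m = 1224 > 0,  v_rel·d = -204 < 0  ⇒  outside

inside=no margin=1224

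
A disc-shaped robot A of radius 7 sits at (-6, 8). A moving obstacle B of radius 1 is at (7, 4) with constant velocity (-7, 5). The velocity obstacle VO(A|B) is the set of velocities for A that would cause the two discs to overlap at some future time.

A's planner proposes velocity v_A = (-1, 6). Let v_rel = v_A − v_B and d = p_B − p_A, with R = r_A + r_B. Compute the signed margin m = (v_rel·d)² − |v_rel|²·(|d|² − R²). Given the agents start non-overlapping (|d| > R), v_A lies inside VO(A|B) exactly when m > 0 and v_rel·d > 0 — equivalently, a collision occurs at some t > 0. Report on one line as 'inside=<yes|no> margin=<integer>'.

d = (13, -4),  |d|² = 185;  R = 7+1 = 8,  c = 185−8² = 121
v_rel = (6, 1),  |v_rel|² = 37;  v_rel·d = (6)·(13) + (1)·(-4) = 74
37·t² − 148·t + 121 = 0  ⇒  m = 74² − 37·121 = 999
m = 999 > 0,  v_rel·d = 74 > 0  ⇒  inside

inside=yes margin=999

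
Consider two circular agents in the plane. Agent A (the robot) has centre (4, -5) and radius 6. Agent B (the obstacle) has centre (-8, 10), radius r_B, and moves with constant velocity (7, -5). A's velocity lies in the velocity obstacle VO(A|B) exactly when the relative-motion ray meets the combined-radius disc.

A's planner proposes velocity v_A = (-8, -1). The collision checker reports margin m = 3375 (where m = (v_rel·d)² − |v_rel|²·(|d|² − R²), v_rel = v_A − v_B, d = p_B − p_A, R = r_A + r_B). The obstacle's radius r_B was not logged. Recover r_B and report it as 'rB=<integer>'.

m = 3375
d = (-12, 15);  v_rel = (-15, 4),  |v_rel|² = 241
v_rel×d = (-15)·(15) − (4)·(-12) = -177
since m = R²·241 − (-177)²:  R² = (31329 + 3375) / 241 = 144
R = √144 = 12  ⇒  r_B = 12 − 6 = 6

rB=6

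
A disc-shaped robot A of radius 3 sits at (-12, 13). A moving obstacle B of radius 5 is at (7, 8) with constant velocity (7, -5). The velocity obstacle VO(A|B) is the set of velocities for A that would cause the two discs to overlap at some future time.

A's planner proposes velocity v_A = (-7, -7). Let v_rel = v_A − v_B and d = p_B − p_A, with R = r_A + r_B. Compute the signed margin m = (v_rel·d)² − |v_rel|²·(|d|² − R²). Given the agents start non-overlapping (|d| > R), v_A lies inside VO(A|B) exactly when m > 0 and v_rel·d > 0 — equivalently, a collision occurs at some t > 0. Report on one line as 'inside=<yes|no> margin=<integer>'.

d = (19, -5),  |d|² = 386;  R = 3+5 = 8,  c = 386−8² = 322
v_rel = (-14, -2),  |v_rel|² = 200;  v_rel·d = (-14)·(19) + (-2)·(-5) = -256
200·t² + 512·t + 322 = 0  ⇒  m = (-256)² − 200·322 = 1136
m = 1136 > 0,  v_rel·d = -256 < 0  ⇒  outside

inside=no margin=1136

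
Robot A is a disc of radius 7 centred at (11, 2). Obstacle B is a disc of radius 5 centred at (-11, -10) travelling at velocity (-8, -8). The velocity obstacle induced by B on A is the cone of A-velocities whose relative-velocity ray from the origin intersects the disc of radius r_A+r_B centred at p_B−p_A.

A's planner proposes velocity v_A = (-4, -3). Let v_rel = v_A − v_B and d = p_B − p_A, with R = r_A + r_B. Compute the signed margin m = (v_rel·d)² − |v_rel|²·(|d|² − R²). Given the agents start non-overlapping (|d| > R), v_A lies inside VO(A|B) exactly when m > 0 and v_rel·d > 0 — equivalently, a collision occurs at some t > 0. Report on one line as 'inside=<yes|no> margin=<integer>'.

d = (-22, -12),  |d|² = 628;  R = 7+5 = 12,  c = 628−12² = 484
v_rel = (4, 5),  |v_rel|² = 41;  v_rel·d = (4)·(-22) + (5)·(-12) = -148
41·t² + 296·t + 484 = 0  ⇒  m = (-148)² − 41·484 = 2060
m = 2060 > 0,  v_rel·d = -148 < 0  ⇒  outside

inside=no margin=2060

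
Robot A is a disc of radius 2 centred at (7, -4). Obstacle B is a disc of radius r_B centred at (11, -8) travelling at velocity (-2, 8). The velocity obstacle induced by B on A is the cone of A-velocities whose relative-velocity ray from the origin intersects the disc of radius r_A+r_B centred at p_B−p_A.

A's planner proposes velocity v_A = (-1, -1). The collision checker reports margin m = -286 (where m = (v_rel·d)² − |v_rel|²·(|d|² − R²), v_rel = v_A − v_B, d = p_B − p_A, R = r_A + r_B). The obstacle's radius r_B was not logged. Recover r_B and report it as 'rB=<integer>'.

m = -286
d = (4, -4);  v_rel = (1, -9),  |v_rel|² = 82
v_rel×d = (1)·(-4) − (-9)·(4) = 32
since m = R²·82 − 32²:  R² = (1024 + -286) / 82 = 9
R = √9 = 3  ⇒  r_B = 3 − 2 = 1

rB=1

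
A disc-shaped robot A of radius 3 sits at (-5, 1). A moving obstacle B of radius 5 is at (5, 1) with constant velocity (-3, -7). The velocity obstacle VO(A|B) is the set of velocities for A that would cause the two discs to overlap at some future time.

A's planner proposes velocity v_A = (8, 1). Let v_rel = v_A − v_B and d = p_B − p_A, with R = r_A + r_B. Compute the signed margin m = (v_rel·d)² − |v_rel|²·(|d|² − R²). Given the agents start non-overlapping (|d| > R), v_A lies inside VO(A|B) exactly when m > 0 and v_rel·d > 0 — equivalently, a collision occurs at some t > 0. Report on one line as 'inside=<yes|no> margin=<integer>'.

d = (10, 0),  |d|² = 100;  R = 3+5 = 8,  c = 100−8² = 36
v_rel = (11, 8),  |v_rel|² = 185;  v_rel·d = (11)·(10) + (8)·(0) = 110
185·t² − 220·t + 36 = 0  ⇒  m = 110² − 185·36 = 5440
m = 5440 > 0,  v_rel·d = 110 > 0  ⇒  inside

inside=yes margin=5440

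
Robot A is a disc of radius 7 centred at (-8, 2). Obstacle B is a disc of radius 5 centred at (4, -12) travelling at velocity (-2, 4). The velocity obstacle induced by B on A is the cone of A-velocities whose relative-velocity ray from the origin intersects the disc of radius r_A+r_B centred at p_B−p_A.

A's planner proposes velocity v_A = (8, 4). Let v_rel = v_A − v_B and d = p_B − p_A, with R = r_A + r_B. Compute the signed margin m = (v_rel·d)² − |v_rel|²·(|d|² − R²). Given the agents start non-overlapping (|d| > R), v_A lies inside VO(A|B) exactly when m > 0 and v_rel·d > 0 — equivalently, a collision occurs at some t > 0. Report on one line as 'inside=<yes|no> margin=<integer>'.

d = (12, -14),  |d|² = 340;  R = 7+5 = 12,  c = 340−12² = 196
v_rel = (10, 0),  |v_rel|² = 100;  v_rel·d = (10)·(12) + (0)·(-14) = 120
100·t² − 240·t + 196 = 0  ⇒  m = 120² − 100·196 = -5200
m = -5200 < 0,  v_rel·d = 120 > 0  ⇒  outside

inside=no margin=-5200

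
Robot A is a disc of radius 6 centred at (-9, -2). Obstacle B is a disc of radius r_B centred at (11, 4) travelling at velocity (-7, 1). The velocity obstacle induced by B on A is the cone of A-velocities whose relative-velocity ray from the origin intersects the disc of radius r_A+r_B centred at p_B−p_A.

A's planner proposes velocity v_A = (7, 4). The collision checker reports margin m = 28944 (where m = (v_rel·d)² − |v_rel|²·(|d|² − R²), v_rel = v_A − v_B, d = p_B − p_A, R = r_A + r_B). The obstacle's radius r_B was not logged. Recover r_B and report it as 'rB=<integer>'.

m = 28944
d = (20, 6);  v_rel = (14, 3),  |v_rel|² = 205
v_rel×d = (14)·(6) − (3)·(20) = 24
since m = R²·205 − 24²:  R² = (576 + 28944) / 205 = 144
R = √144 = 12  ⇒  r_B = 12 − 6 = 6

rB=6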